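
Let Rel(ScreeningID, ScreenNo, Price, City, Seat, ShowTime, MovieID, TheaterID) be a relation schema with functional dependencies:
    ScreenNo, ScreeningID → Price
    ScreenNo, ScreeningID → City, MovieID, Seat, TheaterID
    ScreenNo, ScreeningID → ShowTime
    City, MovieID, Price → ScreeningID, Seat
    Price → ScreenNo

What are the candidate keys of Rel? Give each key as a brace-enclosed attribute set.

{Price, ScreeningID} is a candidate key since {Price, ScreeningID}⁺ = {City, MovieID, Price, ScreenNo, ScreeningID, Seat, ShowTime, TheaterID} covers every attribute.
{ScreenNo, ScreeningID} is a candidate key since {ScreenNo, ScreeningID}⁺ = {City, MovieID, Price, ScreenNo, ScreeningID, Seat, ShowTime, TheaterID} covers every attribute.
{City, MovieID, Price} is a candidate key since {City, MovieID, Price}⁺ = {City, MovieID, Price, ScreenNo, ScreeningID, Seat, ShowTime, TheaterID} covers every attribute.
Any other superkey properly contains one of these, so there are no further candidate keys.

{City, MovieID, Price}, {Price, ScreeningID}, {ScreenNo, ScreeningID}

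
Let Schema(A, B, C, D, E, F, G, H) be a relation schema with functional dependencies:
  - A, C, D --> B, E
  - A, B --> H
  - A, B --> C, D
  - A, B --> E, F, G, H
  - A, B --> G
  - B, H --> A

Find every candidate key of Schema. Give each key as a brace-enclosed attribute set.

{A, B}, {A, C, D}, {B, H}

{A, B} is a candidate key since {A, B}⁺ = {A, B, C, D, E, F, G, H} covers every attribute.
{B, H} is a candidate key since {B, H}⁺ = {A, B, C, D, E, F, G, H} covers every attribute.
{A, C, D} is a candidate key since {A, C, D}⁺ = {A, B, C, D, E, F, G, H} covers every attribute.
These are minimal and exhaustive — every other superkey contains one of them.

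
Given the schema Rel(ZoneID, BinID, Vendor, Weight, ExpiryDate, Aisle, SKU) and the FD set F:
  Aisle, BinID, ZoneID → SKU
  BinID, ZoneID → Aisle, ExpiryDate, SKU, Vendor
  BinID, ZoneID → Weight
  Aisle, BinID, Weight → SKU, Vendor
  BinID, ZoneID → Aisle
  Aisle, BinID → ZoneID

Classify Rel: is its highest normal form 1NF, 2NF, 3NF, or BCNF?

BCNF

Candidate keys: {Aisle, BinID}, {BinID, ZoneID}. Prime attributes: {Aisle, BinID, ZoneID}.
Every FD has a superkey on the left, so the relation is in BCNF.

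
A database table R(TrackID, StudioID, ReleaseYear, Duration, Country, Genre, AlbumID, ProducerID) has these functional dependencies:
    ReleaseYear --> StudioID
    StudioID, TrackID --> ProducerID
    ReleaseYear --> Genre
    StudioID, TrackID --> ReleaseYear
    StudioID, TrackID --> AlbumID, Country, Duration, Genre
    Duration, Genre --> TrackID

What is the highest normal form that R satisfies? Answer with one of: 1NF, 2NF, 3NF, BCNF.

3NF

Candidate keys: {Duration, Genre, StudioID}, {Duration, ReleaseYear}, {ReleaseYear, TrackID}, {StudioID, TrackID}. Prime attributes: {Duration, Genre, ReleaseYear, StudioID, TrackID}.
ReleaseYear --> StudioID: {ReleaseYear}⁺ = {Genre, ReleaseYear, StudioID}, which is not all of the attributes, so the left side is not a superkey — BCNF is violated.
Its right-hand attributes {StudioID} are all prime, as are those of every other non-superkey FD — the relation is in 3NF.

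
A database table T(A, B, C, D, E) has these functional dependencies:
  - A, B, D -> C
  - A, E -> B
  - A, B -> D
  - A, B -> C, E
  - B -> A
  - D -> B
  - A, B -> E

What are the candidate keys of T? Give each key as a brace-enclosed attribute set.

{A, E}, {B}, {D}

{B}⁺ = {A, B, C, D, E} — all of the relation — so {B} is a candidate key.
{D}⁺ = {A, B, C, D, E} — all of the relation — so {D} is a candidate key.
{A, E}⁺ = {A, B, C, D, E} — all of the relation — so {A, E} is a candidate key.
No proper subset of any of these is a key, and no other minimal superkey exists.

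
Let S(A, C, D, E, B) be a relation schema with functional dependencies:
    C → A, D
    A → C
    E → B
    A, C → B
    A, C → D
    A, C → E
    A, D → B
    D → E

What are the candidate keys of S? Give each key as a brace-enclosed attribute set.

{A}⁺ = {A, B, C, D, E}, which is every attribute, so {A} is a candidate key.
{C}⁺ = {A, B, C, D, E}, which is every attribute, so {C} is a candidate key.
Any other superkey properly contains one of these, so there are no further candidate keys.

{A}, {C}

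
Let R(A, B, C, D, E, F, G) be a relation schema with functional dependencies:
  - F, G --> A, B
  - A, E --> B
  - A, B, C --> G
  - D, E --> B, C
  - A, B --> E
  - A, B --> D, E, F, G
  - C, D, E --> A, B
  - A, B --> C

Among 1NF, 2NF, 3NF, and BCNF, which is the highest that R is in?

BCNF

Candidate keys: {A, B}, {A, E}, {D, E}, {F, G}. Prime attributes: {A, B, D, E, F, G}.
Every FD has a superkey on the left, so the relation is in BCNF.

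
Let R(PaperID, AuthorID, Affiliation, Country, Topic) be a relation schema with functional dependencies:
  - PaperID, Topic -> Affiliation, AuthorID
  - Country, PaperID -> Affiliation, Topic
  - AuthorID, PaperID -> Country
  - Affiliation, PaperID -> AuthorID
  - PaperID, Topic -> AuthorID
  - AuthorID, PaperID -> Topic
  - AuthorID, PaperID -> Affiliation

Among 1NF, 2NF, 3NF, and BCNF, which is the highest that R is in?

Candidate keys: {Affiliation, PaperID}, {AuthorID, PaperID}, {Country, PaperID}, {PaperID, Topic}. Prime attributes: {Affiliation, AuthorID, Country, PaperID, Topic}.
Each dependency's left side is a superkey — BCNF holds.

BCNF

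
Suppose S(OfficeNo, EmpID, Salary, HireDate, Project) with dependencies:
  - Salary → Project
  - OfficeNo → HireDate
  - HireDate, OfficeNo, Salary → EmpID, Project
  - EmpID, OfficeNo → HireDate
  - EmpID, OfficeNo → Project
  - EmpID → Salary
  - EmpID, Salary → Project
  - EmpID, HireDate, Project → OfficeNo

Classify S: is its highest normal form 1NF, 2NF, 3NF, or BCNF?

Candidate keys: {EmpID, HireDate}, {EmpID, OfficeNo}, {OfficeNo, Salary}. Prime attributes: {EmpID, HireDate, OfficeNo, Salary}.
For Salary → Project we have {Salary}⁺ = {Project, Salary}; {Salary} is not a superkey, so BCNF fails.
Salary → Project has non-prime {Project} on the right and a non-superkey on the left, so 3NF fails.
Since {EmpID} ⊂ {EmpID, HireDate} and {EmpID}⁺ ⊇ {Project} with {Project} non-prime, there is a partial dependency; 2NF fails.

1NF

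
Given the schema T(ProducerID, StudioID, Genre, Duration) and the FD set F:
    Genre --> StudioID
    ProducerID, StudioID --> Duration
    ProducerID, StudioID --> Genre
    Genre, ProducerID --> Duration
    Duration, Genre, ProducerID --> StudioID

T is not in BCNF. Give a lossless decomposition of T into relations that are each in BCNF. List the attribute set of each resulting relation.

Candidate keys of the original relation: {Genre, ProducerID}, {ProducerID, StudioID}.
Within {Duration, Genre, ProducerID, StudioID}: {Genre}⁺ ∩ {Duration, Genre, ProducerID, StudioID} = {Genre, StudioID}, not the whole set, so Genre --> StudioID violates BCNF; decompose into {Genre, StudioID} and {Duration, Genre, ProducerID}.
{Genre, StudioID} is in BCNF.
{Duration, Genre, ProducerID} is in BCNF.

{Duration, Genre, ProducerID}; {Genre, StudioID}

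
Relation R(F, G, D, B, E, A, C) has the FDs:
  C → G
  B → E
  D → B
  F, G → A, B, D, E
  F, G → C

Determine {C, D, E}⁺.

Start with {C, D, E}.
C → G applies; add {G} → now {C, D, E, G}.
D → B applies; add {B} → now {B, C, D, E, G}.
No further FD applies.

{B, C, D, E, G}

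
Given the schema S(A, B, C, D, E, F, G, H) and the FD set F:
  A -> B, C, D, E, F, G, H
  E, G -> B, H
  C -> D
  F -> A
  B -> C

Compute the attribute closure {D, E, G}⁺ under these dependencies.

Start with {D, E, G}.
E, G -> B, H applies; add {B, H} → now {B, D, E, G, H}.
B -> C applies; add {C} → now {B, C, D, E, G, H}.
No further FD applies.

{B, C, D, E, G, H}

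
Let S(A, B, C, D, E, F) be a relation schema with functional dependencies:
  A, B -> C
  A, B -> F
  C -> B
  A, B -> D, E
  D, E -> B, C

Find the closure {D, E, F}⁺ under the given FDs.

Start with {D, E, F}.
D, E -> B, C applies; add {B, C} → now {B, C, D, E, F}.
No further FD applies.

{B, C, D, E, F}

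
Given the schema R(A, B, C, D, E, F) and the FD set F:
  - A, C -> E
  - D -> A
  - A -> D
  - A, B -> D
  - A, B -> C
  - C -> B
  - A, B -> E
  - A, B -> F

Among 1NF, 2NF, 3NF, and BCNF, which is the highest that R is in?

Candidate keys: {A, B}, {A, C}, {B, D}, {C, D}. Prime attributes: {A, B, C, D}.
D -> A: {D}⁺ = {A, D}, which is not all of the attributes, so the left side is not a superkey — BCNF is violated.
But every attribute on its right side ({A}) is prime, and the same holds for every other non-superkey FD, so 3NF still holds.

3NF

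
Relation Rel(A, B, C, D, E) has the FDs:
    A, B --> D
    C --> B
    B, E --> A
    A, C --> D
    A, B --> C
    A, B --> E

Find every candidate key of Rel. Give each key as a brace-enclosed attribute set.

{A, B} is a candidate key since {A, B}⁺ = {A, B, C, D, E} covers every attribute.
{A, C} is a candidate key since {A, C}⁺ = {A, B, C, D, E} covers every attribute.
{B, E} is a candidate key since {B, E}⁺ = {A, B, C, D, E} covers every attribute.
{C, E} is a candidate key since {C, E}⁺ = {A, B, C, D, E} covers every attribute.
These are minimal and exhaustive — every other superkey contains one of them.

{A, B}, {A, C}, {B, E}, {C, E}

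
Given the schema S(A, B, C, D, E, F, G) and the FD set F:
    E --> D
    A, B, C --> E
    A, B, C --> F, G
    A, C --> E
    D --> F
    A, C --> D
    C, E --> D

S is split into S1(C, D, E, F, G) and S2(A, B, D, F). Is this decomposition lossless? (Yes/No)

No

The shared attributes are {D, F} and {D, F}⁺ = {D, F}.
The closure covers neither S1 nor S2 entirely; the join is not lossless.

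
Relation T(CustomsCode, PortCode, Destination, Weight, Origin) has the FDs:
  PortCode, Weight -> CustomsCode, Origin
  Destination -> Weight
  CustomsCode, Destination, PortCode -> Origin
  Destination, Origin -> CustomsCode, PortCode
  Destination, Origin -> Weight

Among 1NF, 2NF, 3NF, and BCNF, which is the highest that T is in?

1NF

Candidate keys: {Destination, Origin}, {Destination, PortCode}. Prime attributes: {Destination, Origin, PortCode}.
PortCode, Weight -> CustomsCode, Origin: {PortCode, Weight}⁺ = {CustomsCode, Origin, PortCode, Weight}, which is not all of the attributes, so the left side is not a superkey — BCNF is violated.
Because {CustomsCode} is non-prime and the left side of PortCode, Weight -> CustomsCode, Origin is not a superkey, the relation is not in 3NF.
The proper key subset {Destination} of {Destination, Origin} determines non-prime {Weight}, so the relation is not even in 2NF.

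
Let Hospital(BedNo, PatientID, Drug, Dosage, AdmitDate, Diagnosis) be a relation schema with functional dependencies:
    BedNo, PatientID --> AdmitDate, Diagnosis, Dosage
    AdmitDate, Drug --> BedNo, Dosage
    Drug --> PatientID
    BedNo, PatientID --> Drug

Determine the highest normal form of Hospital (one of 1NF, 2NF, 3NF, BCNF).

Candidate keys: {AdmitDate, Drug}, {BedNo, Drug}, {BedNo, PatientID}. Prime attributes: {AdmitDate, BedNo, Drug, PatientID}.
For Drug --> PatientID we have {Drug}⁺ = {Drug, PatientID}; {Drug} is not a superkey, so BCNF fails.
Its right-hand attributes {PatientID} are all prime, as are those of every other non-superkey FD — the relation is in 3NF.

3NF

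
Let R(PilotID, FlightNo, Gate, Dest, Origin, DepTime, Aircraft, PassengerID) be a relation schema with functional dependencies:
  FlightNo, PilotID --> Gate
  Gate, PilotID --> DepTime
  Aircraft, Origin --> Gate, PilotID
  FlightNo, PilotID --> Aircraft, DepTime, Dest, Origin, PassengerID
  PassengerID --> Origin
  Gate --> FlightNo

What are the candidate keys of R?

{Aircraft, Origin}, {Aircraft, PassengerID}, {FlightNo, PilotID}, {Gate, PilotID}

Closure of {Aircraft, Origin} is {Aircraft, DepTime, Dest, FlightNo, Gate, Origin, PassengerID, PilotID}, the whole schema; {Aircraft, Origin} is a candidate key.
Closure of {Aircraft, PassengerID} is {Aircraft, DepTime, Dest, FlightNo, Gate, Origin, PassengerID, PilotID}, the whole schema; {Aircraft, PassengerID} is a candidate key.
Closure of {FlightNo, PilotID} is {Aircraft, DepTime, Dest, FlightNo, Gate, Origin, PassengerID, PilotID}, the whole schema; {FlightNo, PilotID} is a candidate key.
Closure of {Gate, PilotID} is {Aircraft, DepTime, Dest, FlightNo, Gate, Origin, PassengerID, PilotID}, the whole schema; {Gate, PilotID} is a candidate key.
These are minimal and exhaustive — every other superkey contains one of them.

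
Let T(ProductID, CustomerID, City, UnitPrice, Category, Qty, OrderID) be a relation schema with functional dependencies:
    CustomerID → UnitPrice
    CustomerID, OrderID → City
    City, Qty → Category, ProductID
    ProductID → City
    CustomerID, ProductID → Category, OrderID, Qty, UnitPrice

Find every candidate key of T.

{City, CustomerID, Qty}, {CustomerID, OrderID, Qty}, {CustomerID, ProductID}

Attributes never on any right-hand side: {CustomerID} — every candidate key must contain it.
{CustomerID, ProductID}⁺ = {Category, City, CustomerID, OrderID, ProductID, Qty, UnitPrice} — all of the relation — so {CustomerID, ProductID} is a candidate key.
{City, CustomerID, Qty}⁺ = {Category, City, CustomerID, OrderID, ProductID, Qty, UnitPrice} — all of the relation — so {City, CustomerID, Qty} is a candidate key.
{CustomerID, OrderID, Qty}⁺ = {Category, City, CustomerID, OrderID, ProductID, Qty, UnitPrice} — all of the relation — so {CustomerID, OrderID, Qty} is a candidate key.
These are minimal and exhaustive — every other superkey contains one of them.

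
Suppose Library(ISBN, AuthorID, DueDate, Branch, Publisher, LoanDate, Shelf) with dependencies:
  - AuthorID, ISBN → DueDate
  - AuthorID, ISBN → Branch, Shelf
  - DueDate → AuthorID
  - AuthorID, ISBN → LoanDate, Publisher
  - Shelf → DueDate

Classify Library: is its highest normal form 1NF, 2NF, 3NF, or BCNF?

Candidate keys: {AuthorID, ISBN}, {DueDate, ISBN}, {ISBN, Shelf}. Prime attributes: {AuthorID, DueDate, ISBN, Shelf}.
DueDate → AuthorID breaks BCNF: {DueDate}⁺ = {AuthorID, DueDate}, so {DueDate} is not a superkey.
Its right-hand attributes {AuthorID} are all prime, as are those of every other non-superkey FD — the relation is in 3NF.

3NF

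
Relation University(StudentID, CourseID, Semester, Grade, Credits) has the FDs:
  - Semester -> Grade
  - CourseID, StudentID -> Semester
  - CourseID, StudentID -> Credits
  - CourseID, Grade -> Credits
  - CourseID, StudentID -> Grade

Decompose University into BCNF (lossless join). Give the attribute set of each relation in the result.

{CourseID, Credits, Semester}; {CourseID, Semester, StudentID}; {Grade, Semester}

Candidate key of the original relation: {CourseID, StudentID}.
In {CourseID, Credits, Grade, Semester, StudentID}, {Semester} is not a superkey ({Semester}⁺ restricted to this set is {Grade, Semester}), so split on Semester -> Grade into {Grade, Semester} and {CourseID, Credits, Semester, StudentID}.
{Grade, Semester}: every determinant is a superkey — BCNF.
In {CourseID, Credits, Semester, StudentID}, {CourseID, Semester} is not a superkey ({CourseID, Semester}⁺ restricted to this set is {CourseID, Credits, Semester}), so split on CourseID, Semester -> Credits into {CourseID, Credits, Semester} and {CourseID, Semester, StudentID}.
{CourseID, Credits, Semester}: every determinant is a superkey — BCNF.
{CourseID, Semester, StudentID}: every determinant is a superkey — BCNF.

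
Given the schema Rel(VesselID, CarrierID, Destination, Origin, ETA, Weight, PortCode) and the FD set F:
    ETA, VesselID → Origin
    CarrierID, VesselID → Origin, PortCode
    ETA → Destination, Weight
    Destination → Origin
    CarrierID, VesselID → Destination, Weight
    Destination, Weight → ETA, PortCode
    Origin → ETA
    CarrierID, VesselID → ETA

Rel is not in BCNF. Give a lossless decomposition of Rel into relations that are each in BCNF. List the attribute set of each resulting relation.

Candidate key of the original relation: {CarrierID, VesselID}.
{CarrierID, Destination, ETA, Origin, PortCode, VesselID, Weight}: {ETA, VesselID} determines {Destination, ETA, Origin, PortCode, VesselID, Weight} here but is not a superkey — split on ETA, VesselID → Destination, Origin, PortCode, Weight, giving {Destination, ETA, Origin, PortCode, VesselID, Weight} and {CarrierID, ETA, VesselID}.
{Destination, ETA, Origin, PortCode, VesselID, Weight}: {ETA} determines {Destination, ETA, Origin, PortCode, Weight} here but is not a superkey — split on ETA → Destination, Origin, PortCode, Weight, giving {Destination, ETA, Origin, PortCode, Weight} and {ETA, VesselID}.
{Destination, ETA, Origin, PortCode, Weight} is in BCNF.
{ETA, VesselID} is in BCNF.
{CarrierID, ETA, VesselID} is in BCNF.

{CarrierID, ETA, VesselID}; {Destination, ETA, Origin, PortCode, Weight}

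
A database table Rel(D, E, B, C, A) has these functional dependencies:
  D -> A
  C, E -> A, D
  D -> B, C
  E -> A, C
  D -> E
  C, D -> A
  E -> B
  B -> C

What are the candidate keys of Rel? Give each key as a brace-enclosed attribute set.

{D}, {E}

{D}⁺ = {A, B, C, D, E} — all of the relation — so {D} is a candidate key.
{E}⁺ = {A, B, C, D, E} — all of the relation — so {E} is a candidate key.
No proper subset of any of these is a key, and no other minimal superkey exists.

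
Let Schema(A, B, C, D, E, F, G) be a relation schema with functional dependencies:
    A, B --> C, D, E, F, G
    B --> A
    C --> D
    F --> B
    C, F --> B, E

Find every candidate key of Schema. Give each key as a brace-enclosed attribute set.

{B}⁺ = {A, B, C, D, E, F, G}, which is every attribute, so {B} is a candidate key.
{F}⁺ = {A, B, C, D, E, F, G}, which is every attribute, so {F} is a candidate key.
Any other superkey properly contains one of these, so there are no further candidate keys.

{B}, {F}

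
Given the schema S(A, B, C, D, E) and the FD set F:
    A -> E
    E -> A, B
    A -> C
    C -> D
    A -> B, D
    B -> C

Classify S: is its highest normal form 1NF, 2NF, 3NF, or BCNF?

2NF

Candidate keys: {A}, {E}. Prime attributes: {A, E}.
C -> D: {C}⁺ = {C, D}, which is not all of the attributes, so the left side is not a superkey — BCNF is violated.
Because {D} is non-prime and the left side of C -> D is not a superkey, the relation is not in 3NF.
With only single-attribute keys there can be no partial dependency, so 2NF holds.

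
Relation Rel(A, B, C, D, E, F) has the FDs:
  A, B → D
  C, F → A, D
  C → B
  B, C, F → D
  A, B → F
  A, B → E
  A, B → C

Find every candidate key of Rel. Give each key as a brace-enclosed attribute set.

{A, B}, {A, C}, {C, F}

{A, B} is a candidate key since {A, B}⁺ = {A, B, C, D, E, F} covers every attribute.
{A, C} is a candidate key since {A, C}⁺ = {A, B, C, D, E, F} covers every attribute.
{C, F} is a candidate key since {C, F}⁺ = {A, B, C, D, E, F} covers every attribute.
Any other superkey properly contains one of these, so there are no further candidate keys.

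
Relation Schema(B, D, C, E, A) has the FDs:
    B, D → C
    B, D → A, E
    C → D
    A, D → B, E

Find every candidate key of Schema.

{A, C} is a candidate key since {A, C}⁺ = {A, B, C, D, E} covers every attribute.
{A, D} is a candidate key since {A, D}⁺ = {A, B, C, D, E} covers every attribute.
{B, C} is a candidate key since {B, C}⁺ = {A, B, C, D, E} covers every attribute.
{B, D} is a candidate key since {B, D}⁺ = {A, B, C, D, E} covers every attribute.
These are minimal and exhaustive — every other superkey contains one of them.

{A, C}, {A, D}, {B, C}, {B, D}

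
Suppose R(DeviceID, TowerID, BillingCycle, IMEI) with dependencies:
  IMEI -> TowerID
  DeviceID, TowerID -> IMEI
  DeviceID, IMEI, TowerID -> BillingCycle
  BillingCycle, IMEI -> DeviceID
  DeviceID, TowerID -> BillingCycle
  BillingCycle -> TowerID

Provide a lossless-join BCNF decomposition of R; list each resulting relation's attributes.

{BillingCycle, DeviceID, IMEI}; {IMEI, TowerID}

Candidate keys of the original relation: {BillingCycle, DeviceID}, {BillingCycle, IMEI}, {DeviceID, IMEI}, {DeviceID, TowerID}.
Within {BillingCycle, DeviceID, IMEI, TowerID}: {IMEI}⁺ ∩ {BillingCycle, DeviceID, IMEI, TowerID} = {IMEI, TowerID}, not the whole set, so IMEI -> TowerID violates BCNF; decompose into {IMEI, TowerID} and {BillingCycle, DeviceID, IMEI}.
{IMEI, TowerID} is in BCNF.
{BillingCycle, DeviceID, IMEI} is in BCNF.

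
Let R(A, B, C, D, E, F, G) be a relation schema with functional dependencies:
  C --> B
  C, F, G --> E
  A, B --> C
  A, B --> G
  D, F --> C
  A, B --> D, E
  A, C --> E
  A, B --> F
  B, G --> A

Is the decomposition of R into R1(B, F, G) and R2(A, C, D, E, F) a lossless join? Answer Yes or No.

No

Common attributes: {F}; their closure is {F}.
R1 ⊄ {F} and R2 ⊄ {F}, so the split is lossy.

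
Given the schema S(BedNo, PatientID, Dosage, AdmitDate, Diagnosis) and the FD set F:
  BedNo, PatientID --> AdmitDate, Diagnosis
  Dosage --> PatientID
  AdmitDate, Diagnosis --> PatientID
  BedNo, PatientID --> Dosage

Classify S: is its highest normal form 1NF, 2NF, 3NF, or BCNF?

Candidate keys: {AdmitDate, BedNo, Diagnosis}, {BedNo, Dosage}, {BedNo, PatientID}. Prime attributes: {AdmitDate, BedNo, Diagnosis, Dosage, PatientID}.
For Dosage --> PatientID we have {Dosage}⁺ = {Dosage, PatientID}; {Dosage} is not a superkey, so BCNF fails.
Since {PatientID} ⊆ prime attributes and every other non-superkey FD also has a prime right side, the schema is in 3NF.

3NF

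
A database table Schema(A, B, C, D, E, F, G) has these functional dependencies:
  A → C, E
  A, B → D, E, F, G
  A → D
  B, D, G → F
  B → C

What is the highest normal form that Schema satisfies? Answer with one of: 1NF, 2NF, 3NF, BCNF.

1NF

Candidate key: {A, B}. Prime attributes: {A, B}.
A → C, E breaks BCNF: {A}⁺ = {A, C, D, E}, so {A} is not a superkey.
A → C, E has non-prime {C, E} on the right and a non-superkey on the left, so 3NF fails.
Since {A} ⊂ {A, B} and {A}⁺ ⊇ {C, D, E} with {C, D, E} non-prime, there is a partial dependency; 2NF fails.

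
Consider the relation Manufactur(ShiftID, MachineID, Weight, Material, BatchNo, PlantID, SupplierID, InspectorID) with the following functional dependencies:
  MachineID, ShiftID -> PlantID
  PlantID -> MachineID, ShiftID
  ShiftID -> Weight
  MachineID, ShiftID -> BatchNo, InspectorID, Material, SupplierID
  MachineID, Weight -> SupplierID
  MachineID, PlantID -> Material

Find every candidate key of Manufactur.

Closure of {PlantID} is {BatchNo, InspectorID, MachineID, Material, PlantID, ShiftID, SupplierID, Weight}, the whole schema; {PlantID} is a candidate key.
Closure of {MachineID, ShiftID} is {BatchNo, InspectorID, MachineID, Material, PlantID, ShiftID, SupplierID, Weight}, the whole schema; {MachineID, ShiftID} is a candidate key.
No proper subset of any of these is a key, and no other minimal superkey exists.

{MachineID, ShiftID}, {PlantID}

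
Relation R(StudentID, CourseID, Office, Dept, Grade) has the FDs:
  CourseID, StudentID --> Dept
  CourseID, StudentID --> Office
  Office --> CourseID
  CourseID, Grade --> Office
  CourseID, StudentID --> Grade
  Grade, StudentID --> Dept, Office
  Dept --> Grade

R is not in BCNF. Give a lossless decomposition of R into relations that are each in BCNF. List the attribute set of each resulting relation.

Candidate keys of the original relation: {CourseID, StudentID}, {Dept, StudentID}, {Grade, StudentID}, {Office, StudentID}.
{CourseID, Dept, Grade, Office, StudentID}: {Office} determines {CourseID, Office} here but is not a superkey — split on Office --> CourseID, giving {CourseID, Office} and {Dept, Grade, Office, StudentID}.
{CourseID, Office} is in BCNF.
{Dept, Grade, Office, StudentID}: {Dept} determines {Dept, Grade} here but is not a superkey — split on Dept --> Grade, giving {Dept, Grade} and {Dept, Office, StudentID}.
{Dept, Grade} is in BCNF.
{Dept, Office, StudentID} is in BCNF.

{CourseID, Office}; {Dept, Grade}; {Dept, Office, StudentID}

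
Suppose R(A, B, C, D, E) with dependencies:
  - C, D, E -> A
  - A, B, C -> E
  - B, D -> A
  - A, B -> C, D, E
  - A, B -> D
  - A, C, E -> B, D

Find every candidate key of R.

Closure of {A, B} is {A, B, C, D, E}, the whole schema; {A, B} is a candidate key.
Closure of {B, D} is {A, B, C, D, E}, the whole schema; {B, D} is a candidate key.
Closure of {A, C, E} is {A, B, C, D, E}, the whole schema; {A, C, E} is a candidate key.
Closure of {C, D, E} is {A, B, C, D, E}, the whole schema; {C, D, E} is a candidate key.
These are minimal and exhaustive — every other superkey contains one of them.

{A, B}, {A, C, E}, {B, D}, {C, D, E}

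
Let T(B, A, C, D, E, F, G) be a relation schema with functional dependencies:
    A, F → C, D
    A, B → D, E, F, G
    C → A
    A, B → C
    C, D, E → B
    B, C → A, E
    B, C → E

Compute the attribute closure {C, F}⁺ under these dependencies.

{A, C, D, F}

Start with {C, F}.
C → A applies; add {A} → now {A, C, F}.
A, F → C, D applies; add {D} → now {A, C, D, F}.
No further FD applies.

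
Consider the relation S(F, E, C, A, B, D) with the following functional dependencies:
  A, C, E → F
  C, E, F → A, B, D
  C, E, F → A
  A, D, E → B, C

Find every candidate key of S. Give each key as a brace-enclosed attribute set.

{A, C, E}, {A, D, E}, {C, E, F}

No FD produces {E}, so it must be in every candidate key.
{A, C, E}⁺ = {A, B, C, D, E, F}, which is every attribute, so {A, C, E} is a candidate key.
{A, D, E}⁺ = {A, B, C, D, E, F}, which is every attribute, so {A, D, E} is a candidate key.
{C, E, F}⁺ = {A, B, C, D, E, F}, which is every attribute, so {C, E, F} is a candidate key.
Any other superkey properly contains one of these, so there are no further candidate keys.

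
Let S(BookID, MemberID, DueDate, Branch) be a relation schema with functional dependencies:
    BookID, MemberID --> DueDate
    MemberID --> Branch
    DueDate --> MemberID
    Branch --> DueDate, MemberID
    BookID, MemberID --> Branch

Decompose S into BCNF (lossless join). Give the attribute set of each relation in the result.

{BookID, MemberID}; {Branch, DueDate, MemberID}

Candidate keys of the original relation: {BookID, Branch}, {BookID, DueDate}, {BookID, MemberID}.
In {BookID, Branch, DueDate, MemberID}, {MemberID} is not a superkey ({MemberID}⁺ restricted to this set is {Branch, DueDate, MemberID}), so split on MemberID --> Branch, DueDate into {Branch, DueDate, MemberID} and {BookID, MemberID}.
{Branch, DueDate, MemberID} has no BCNF violation.
{BookID, MemberID} has no BCNF violation.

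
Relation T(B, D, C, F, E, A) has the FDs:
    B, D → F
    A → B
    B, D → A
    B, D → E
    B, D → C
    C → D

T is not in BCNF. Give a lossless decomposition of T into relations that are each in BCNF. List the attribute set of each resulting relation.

Candidate keys of the original relation: {A, C}, {A, D}, {B, C}, {B, D}.
{A, B, C, D, E, F}: {A} determines {A, B} here but is not a superkey — split on A → B, giving {A, B} and {A, C, D, E, F}.
{A, B}: every determinant is a superkey — BCNF.
{A, C, D, E, F}: {C} determines {C, D} here but is not a superkey — split on C → D, giving {C, D} and {A, C, E, F}.
{C, D}: every determinant is a superkey — BCNF.
{A, C, E, F}: every determinant is a superkey — BCNF.

{A, B}; {A, C, E, F}; {C, D}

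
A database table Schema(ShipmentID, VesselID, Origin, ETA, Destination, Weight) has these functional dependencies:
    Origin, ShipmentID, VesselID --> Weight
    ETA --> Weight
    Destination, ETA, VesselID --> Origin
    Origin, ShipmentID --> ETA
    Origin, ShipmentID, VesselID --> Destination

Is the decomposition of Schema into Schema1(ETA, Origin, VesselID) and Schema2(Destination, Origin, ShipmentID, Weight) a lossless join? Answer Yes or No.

Common attributes: {Origin}; their closure is {Origin}.
Neither Schema1 nor Schema2 is contained in that closure, so the decomposition is lossy.

No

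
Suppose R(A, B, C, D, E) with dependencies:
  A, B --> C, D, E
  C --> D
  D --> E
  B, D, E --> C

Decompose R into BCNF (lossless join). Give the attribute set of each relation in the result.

{A, B, C}; {C, D}; {D, E}

Candidate key of the original relation: {A, B}.
Within {A, B, C, D, E}: {C}⁺ ∩ {A, B, C, D, E} = {C, D, E}, not the whole set, so C --> D, E violates BCNF; decompose into {C, D, E} and {A, B, C}.
Within {C, D, E}: {D}⁺ ∩ {C, D, E} = {D, E}, not the whole set, so D --> E violates BCNF; decompose into {D, E} and {C, D}.
{D, E} has no BCNF violation.
{C, D} has no BCNF violation.
{A, B, C} has no BCNF violation.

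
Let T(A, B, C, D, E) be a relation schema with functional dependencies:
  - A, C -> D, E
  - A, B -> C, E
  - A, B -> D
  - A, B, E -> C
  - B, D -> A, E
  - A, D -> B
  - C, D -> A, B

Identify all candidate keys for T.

{A, B}⁺ = {A, B, C, D, E}, which is every attribute, so {A, B} is a candidate key.
{A, C}⁺ = {A, B, C, D, E}, which is every attribute, so {A, C} is a candidate key.
{A, D}⁺ = {A, B, C, D, E}, which is every attribute, so {A, D} is a candidate key.
{B, D}⁺ = {A, B, C, D, E}, which is every attribute, so {B, D} is a candidate key.
{C, D}⁺ = {A, B, C, D, E}, which is every attribute, so {C, D} is a candidate key.
Any other superkey properly contains one of these, so there are no further candidate keys.

{A, B}, {A, C}, {A, D}, {B, D}, {C, D}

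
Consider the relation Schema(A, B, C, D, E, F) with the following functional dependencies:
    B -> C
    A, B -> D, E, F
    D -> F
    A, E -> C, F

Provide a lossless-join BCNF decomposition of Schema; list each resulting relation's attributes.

Candidate key of the original relation: {A, B}.
Within {A, B, C, D, E, F}: {B}⁺ ∩ {A, B, C, D, E, F} = {B, C}, not the whole set, so B -> C violates BCNF; decompose into {B, C} and {A, B, D, E, F}.
{B, C} is in BCNF.
Within {A, B, D, E, F}: {D}⁺ ∩ {A, B, D, E, F} = {D, F}, not the whole set, so D -> F violates BCNF; decompose into {D, F} and {A, B, D, E}.
{D, F} is in BCNF.
{A, B, D, E} is in BCNF.

{A, B, D, E}; {B, C}; {D, F}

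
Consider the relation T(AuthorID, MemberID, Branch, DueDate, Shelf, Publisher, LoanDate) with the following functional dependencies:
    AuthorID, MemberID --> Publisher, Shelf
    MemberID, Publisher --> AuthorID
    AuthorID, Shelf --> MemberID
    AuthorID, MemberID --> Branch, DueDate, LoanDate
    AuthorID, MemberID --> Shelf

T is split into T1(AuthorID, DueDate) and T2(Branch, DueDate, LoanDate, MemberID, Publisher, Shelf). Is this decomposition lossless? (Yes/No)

No

Common attributes: {DueDate}; their closure is {DueDate}.
T1 ⊄ {DueDate} and T2 ⊄ {DueDate}, so the split is lossy.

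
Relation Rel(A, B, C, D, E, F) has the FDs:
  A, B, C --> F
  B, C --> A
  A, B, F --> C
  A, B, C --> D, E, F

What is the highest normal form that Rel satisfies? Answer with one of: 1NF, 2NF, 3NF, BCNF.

BCNF

Candidate keys: {A, B, F}, {B, C}. Prime attributes: {A, B, C, F}.
The left-hand side of every FD is a superkey, so BCNF is satisfied.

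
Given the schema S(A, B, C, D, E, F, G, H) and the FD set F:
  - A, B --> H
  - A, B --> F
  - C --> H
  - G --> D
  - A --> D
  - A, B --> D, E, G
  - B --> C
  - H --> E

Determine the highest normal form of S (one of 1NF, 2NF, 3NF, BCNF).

Candidate key: {A, B}. Prime attributes: {A, B}.
C --> H: {C}⁺ = {C, E, H}, which is not all of the attributes, so the left side is not a superkey — BCNF is violated.
C --> H has non-prime {H} on the right and a non-superkey on the left, so 3NF fails.
{A} is a proper subset of the key {A, B}, and {A}⁺ contains the non-prime attribute {D} — a partial dependency, so 2NF is violated.

1NF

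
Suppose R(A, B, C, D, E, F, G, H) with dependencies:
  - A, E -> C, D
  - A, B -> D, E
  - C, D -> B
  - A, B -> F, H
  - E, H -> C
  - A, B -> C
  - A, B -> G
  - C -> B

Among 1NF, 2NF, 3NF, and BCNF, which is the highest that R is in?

3NF

Candidate keys: {A, B}, {A, C}, {A, E}. Prime attributes: {A, B, C, E}.
For C, D -> B we have {C, D}⁺ = {B, C, D}; {C, D} is not a superkey, so BCNF fails.
Since {B} ⊆ prime attributes and every other non-superkey FD also has a prime right side, the schema is in 3NF.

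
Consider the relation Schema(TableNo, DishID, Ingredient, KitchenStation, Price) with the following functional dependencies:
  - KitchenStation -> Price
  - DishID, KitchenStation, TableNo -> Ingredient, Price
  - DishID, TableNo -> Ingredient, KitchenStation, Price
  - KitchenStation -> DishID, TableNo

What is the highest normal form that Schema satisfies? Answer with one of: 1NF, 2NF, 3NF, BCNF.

BCNF

Candidate keys: {DishID, TableNo}, {KitchenStation}. Prime attributes: {DishID, KitchenStation, TableNo}.
Every FD has a superkey on the left, so the relation is in BCNF.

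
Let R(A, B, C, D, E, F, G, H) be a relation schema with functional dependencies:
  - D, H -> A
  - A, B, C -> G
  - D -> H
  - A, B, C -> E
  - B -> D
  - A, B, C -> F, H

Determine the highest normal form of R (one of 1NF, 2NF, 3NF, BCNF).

Candidate key: {B, C}. Prime attributes: {B, C}.
For D, H -> A we have {D, H}⁺ = {A, D, H}; {D, H} is not a superkey, so BCNF fails.
D, H -> A has non-prime {A} on the right and a non-superkey on the left, so 3NF fails.
Since {B} ⊂ {B, C} and {B}⁺ ⊇ {A, D, H} with {A, D, H} non-prime, there is a partial dependency; 2NF fails.

1NF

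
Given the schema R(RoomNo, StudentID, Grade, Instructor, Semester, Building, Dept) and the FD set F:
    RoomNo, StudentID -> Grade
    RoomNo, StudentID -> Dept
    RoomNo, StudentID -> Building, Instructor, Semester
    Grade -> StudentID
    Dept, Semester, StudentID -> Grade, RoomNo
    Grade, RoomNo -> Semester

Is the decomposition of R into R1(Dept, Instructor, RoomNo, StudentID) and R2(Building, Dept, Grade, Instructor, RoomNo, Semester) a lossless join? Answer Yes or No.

Common attributes: {Dept, Instructor, RoomNo}; their closure is {Dept, Instructor, RoomNo}.
R1 ⊄ {Dept, Instructor, RoomNo} and R2 ⊄ {Dept, Instructor, RoomNo}, so the split is lossy.

No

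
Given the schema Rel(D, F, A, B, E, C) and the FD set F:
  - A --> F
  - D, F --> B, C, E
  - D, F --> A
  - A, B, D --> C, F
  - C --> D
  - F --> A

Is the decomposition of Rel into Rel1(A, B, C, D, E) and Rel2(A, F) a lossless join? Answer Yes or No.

The shared attributes are {A} and {A}⁺ = {A, F}.
Since Rel2 ⊆ {A, F}, the intersection is a superkey of Rel2; the decomposition is lossless.

Yes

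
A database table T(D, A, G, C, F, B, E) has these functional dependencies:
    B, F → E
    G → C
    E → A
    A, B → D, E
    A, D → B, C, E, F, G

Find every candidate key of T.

{A, B}⁺ = {A, B, C, D, E, F, G}, which is every attribute, so {A, B} is a candidate key.
{A, D}⁺ = {A, B, C, D, E, F, G}, which is every attribute, so {A, D} is a candidate key.
{B, E}⁺ = {A, B, C, D, E, F, G}, which is every attribute, so {B, E} is a candidate key.
{B, F}⁺ = {A, B, C, D, E, F, G}, which is every attribute, so {B, F} is a candidate key.
{D, E}⁺ = {A, B, C, D, E, F, G}, which is every attribute, so {D, E} is a candidate key.
Any other superkey properly contains one of these, so there are no further candidate keys.

{A, B}, {A, D}, {B, E}, {B, F}, {D, E}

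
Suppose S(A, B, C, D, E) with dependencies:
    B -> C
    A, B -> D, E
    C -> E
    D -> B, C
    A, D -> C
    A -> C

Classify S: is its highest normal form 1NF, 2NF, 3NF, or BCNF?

Candidate keys: {A, B}, {A, D}. Prime attributes: {A, B, D}.
B -> C: {B}⁺ = {B, C, E}, which is not all of the attributes, so the left side is not a superkey — BCNF is violated.
Because {C} is non-prime and the left side of B -> C is not a superkey, the relation is not in 3NF.
{A} is a proper subset of the key {A, B}, and {A}⁺ contains the non-prime attributes {C, E} — a partial dependency, so 2NF is violated.

1NF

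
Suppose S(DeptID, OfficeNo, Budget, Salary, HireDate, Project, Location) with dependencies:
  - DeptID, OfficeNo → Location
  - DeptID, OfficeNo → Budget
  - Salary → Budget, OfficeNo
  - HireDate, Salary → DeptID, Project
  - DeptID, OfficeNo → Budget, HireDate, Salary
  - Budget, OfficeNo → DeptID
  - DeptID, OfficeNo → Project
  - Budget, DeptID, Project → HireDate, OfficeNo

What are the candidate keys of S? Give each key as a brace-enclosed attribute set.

{Salary}⁺ = {Budget, DeptID, HireDate, Location, OfficeNo, Project, Salary} — all of the relation — so {Salary} is a candidate key.
{Budget, OfficeNo}⁺ = {Budget, DeptID, HireDate, Location, OfficeNo, Project, Salary} — all of the relation — so {Budget, OfficeNo} is a candidate key.
{DeptID, OfficeNo}⁺ = {Budget, DeptID, HireDate, Location, OfficeNo, Project, Salary} — all of the relation — so {DeptID, OfficeNo} is a candidate key.
{Budget, DeptID, Project}⁺ = {Budget, DeptID, HireDate, Location, OfficeNo, Project, Salary} — all of the relation — so {Budget, DeptID, Project} is a candidate key.
No proper subset of any of these is a key, and no other minimal superkey exists.

{Budget, DeptID, Project}, {Budget, OfficeNo}, {DeptID, OfficeNo}, {Salary}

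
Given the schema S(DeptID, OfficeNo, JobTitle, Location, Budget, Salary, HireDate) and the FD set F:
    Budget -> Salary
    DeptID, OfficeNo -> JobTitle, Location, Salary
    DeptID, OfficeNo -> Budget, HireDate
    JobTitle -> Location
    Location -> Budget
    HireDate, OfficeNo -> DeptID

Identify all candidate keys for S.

{DeptID, OfficeNo}, {HireDate, OfficeNo}

Attributes never on any right-hand side: {OfficeNo} — every candidate key must contain it.
{DeptID, OfficeNo}⁺ = {Budget, DeptID, HireDate, JobTitle, Location, OfficeNo, Salary}, which is every attribute, so {DeptID, OfficeNo} is a candidate key.
{HireDate, OfficeNo}⁺ = {Budget, DeptID, HireDate, JobTitle, Location, OfficeNo, Salary}, which is every attribute, so {HireDate, OfficeNo} is a candidate key.
No proper subset of any of these is a key, and no other minimal superkey exists.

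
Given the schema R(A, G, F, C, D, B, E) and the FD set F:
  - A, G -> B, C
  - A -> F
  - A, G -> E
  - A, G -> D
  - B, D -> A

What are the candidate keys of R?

No FD produces {G}, so it must be in every candidate key.
{A, G}⁺ = {A, B, C, D, E, F, G} — all of the relation — so {A, G} is a candidate key.
{B, D, G}⁺ = {A, B, C, D, E, F, G} — all of the relation — so {B, D, G} is a candidate key.
No proper subset of any of these is a key, and no other minimal superkey exists.

{A, G}, {B, D, G}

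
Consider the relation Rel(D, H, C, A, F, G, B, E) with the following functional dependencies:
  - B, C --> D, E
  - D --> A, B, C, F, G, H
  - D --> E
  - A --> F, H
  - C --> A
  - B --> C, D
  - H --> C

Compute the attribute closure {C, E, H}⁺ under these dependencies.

Start with {C, E, H}.
C --> A applies; add {A} → now {A, C, E, H}.
A --> F, H applies; add {F} → now {A, C, E, F, H}.
No further FD applies.

{A, C, E, F, H}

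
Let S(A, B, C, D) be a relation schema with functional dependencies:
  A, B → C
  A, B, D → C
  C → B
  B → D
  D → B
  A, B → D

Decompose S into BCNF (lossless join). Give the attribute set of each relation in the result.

Candidate keys of the original relation: {A, B}, {A, C}, {A, D}.
Within {A, B, C, D}: {C}⁺ ∩ {A, B, C, D} = {B, C, D}, not the whole set, so C → B, D violates BCNF; decompose into {B, C, D} and {A, C}.
Within {B, C, D}: {B}⁺ ∩ {B, C, D} = {B, D}, not the whole set, so B → D violates BCNF; decompose into {B, D} and {B, C}.
{B, D} is in BCNF.
{B, C} is in BCNF.
{A, C} is in BCNF.

{A, C}; {B, C}; {B, D}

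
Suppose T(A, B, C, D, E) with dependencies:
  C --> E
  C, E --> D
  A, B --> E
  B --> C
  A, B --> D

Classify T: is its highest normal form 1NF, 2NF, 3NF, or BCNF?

Candidate key: {A, B}. Prime attributes: {A, B}.
For C --> E we have {C}⁺ = {C, D, E}; {C} is not a superkey, so BCNF fails.
Because {E} is non-prime and the left side of C --> E is not a superkey, the relation is not in 3NF.
{B} is a proper subset of the key {A, B}, and {B}⁺ contains the non-prime attributes {C, D, E} — a partial dependency, so 2NF is violated.

1NF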